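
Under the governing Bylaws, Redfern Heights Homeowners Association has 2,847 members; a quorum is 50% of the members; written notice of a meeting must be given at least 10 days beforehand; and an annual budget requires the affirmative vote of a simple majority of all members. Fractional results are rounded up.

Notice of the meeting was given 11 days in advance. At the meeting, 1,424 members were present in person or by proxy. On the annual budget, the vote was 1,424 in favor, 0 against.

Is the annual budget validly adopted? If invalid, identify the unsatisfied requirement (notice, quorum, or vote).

Notice: 11 days given; 10 required. Satisfied.
Quorum: 50% of 2,847 = 1,423.50, rounded up to 1,424; 1,424 present. Satisfied.
Vote: requires a majority of all members (2,847); a majority of 2847 is 1424, so 1,424 needed; 1,424 in favor. Satisfied.

Valid — all requirements satisfied.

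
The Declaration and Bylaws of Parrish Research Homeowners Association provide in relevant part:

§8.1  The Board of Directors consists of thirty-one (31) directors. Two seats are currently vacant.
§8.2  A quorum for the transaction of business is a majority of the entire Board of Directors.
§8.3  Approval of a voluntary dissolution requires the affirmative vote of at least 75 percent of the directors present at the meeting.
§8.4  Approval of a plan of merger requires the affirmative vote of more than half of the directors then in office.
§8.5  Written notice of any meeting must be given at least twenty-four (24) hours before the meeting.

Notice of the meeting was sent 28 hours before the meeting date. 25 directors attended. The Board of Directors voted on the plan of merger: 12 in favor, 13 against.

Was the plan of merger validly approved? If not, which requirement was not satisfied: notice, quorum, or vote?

Invalid — vote requirement not satisfied.

Notice: 28 hours given; 24 required (28 ≥ 24). Satisfied.
Quorum: 25 present; quorum is 16. Satisfied.
Vote: the plan of merger requires a majority of the directors then in office (29). A majority of 29 is 15, so 15 affirmative votes are needed; 12 voted in favor. Not satisfied.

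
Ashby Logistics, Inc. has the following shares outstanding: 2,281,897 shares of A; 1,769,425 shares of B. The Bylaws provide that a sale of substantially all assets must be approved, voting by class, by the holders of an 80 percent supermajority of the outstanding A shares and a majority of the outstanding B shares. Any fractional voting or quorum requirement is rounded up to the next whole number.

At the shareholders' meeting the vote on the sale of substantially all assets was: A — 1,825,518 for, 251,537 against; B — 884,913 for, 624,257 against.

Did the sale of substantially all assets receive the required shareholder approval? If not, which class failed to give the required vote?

Approved — every class gave the required vote.

A: 4/5 of 2281897 = 1825517.60, rounded up to 1825518; 1,825,518 required, 1,825,518 in favor — approved.
B: a majority of 1769425 is 884713; 884,713 required, 884,913 in favor — approved.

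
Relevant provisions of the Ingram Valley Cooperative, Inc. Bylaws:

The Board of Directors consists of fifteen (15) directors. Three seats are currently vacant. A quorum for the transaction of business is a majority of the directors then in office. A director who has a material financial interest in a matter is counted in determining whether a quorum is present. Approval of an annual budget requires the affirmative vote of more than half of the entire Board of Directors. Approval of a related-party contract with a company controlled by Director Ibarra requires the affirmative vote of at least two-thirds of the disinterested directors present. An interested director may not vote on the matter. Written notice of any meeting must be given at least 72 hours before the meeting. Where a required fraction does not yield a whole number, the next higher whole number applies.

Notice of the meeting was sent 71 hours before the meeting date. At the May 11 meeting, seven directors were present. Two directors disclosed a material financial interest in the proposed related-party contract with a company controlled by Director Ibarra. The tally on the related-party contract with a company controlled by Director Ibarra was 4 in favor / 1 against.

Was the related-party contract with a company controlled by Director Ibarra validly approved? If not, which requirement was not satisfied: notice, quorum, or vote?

Invalid — notice requirement not satisfied.

Notice: 71 hours given; 72 required (71 < 72). Not satisfied.
Quorum: 7 present (interested directors count toward quorum); quorum is 7. Satisfied.
Vote: the related-party contract with a company controlled by Director Ibarra requires two-thirds of the disinterested directors present (7 − 2 = 5). 2/3 of 5 = 3.33, rounded up to 4, so 4 affirmative votes are needed; 4 voted in favor. Satisfied.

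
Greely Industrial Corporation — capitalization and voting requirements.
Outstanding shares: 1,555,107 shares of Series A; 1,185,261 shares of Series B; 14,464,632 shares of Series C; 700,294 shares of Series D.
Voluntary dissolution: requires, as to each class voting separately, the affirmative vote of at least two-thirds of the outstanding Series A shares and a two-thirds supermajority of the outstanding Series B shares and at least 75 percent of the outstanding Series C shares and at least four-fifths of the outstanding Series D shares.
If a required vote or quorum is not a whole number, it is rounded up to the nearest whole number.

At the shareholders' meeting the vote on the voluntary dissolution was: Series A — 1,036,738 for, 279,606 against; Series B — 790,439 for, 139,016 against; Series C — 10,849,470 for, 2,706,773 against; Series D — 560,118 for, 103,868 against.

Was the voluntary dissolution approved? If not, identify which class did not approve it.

Series A: 2/3 of 1555107 = 1036738; 1,036,738 required, 1,036,738 in favor — approved.
Series B: 2/3 of 1185261 = 790174; 790,174 required, 790,439 in favor — approved.
Series C: 3/4 of 14464632 = 10848474; 10,848,474 required, 10,849,470 in favor — approved.
Series D: 4/5 of 700294 = 560235.20, rounded up to 560236; 560,236 required, 560,118 in favor — not approved.

Not approved — the Series D shares did not give the required vote.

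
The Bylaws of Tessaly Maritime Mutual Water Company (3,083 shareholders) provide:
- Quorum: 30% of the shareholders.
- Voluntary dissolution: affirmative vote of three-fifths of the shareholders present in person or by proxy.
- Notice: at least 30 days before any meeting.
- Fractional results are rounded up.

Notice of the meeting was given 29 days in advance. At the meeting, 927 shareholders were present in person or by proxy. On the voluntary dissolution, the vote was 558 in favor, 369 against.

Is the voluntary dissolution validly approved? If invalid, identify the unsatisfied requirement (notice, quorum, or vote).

Invalid — notice requirement not satisfied.

Notice: 29 days given; 30 required. Not satisfied.
Quorum: 30% of 3,083 = 924.90, rounded up to 925; 927 present. Satisfied.
Vote: requires three-fifths of those present (927); 3/5 of 927 = 556.20, rounded up to 557, so 557 needed; 558 in favor. Satisfied.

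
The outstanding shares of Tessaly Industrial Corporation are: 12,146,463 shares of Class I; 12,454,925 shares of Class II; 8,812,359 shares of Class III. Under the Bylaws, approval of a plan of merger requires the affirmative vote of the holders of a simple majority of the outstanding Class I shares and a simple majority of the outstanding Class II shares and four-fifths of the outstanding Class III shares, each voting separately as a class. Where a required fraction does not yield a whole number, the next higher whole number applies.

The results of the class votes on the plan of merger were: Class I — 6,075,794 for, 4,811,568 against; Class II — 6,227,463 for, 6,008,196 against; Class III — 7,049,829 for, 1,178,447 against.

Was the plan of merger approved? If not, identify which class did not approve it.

Not approved — the Class III shares did not give the required vote.

Class I: a majority of 12146463 is 6073232; 6,073,232 required, 6,075,794 in favor — approved.
Class II: a majority of 12454925 is 6227463; 6,227,463 required, 6,227,463 in favor — approved.
Class III: 4/5 of 8812359 = 7049887.20, rounded up to 7049888; 7,049,888 required, 7,049,829 in favor — not approved.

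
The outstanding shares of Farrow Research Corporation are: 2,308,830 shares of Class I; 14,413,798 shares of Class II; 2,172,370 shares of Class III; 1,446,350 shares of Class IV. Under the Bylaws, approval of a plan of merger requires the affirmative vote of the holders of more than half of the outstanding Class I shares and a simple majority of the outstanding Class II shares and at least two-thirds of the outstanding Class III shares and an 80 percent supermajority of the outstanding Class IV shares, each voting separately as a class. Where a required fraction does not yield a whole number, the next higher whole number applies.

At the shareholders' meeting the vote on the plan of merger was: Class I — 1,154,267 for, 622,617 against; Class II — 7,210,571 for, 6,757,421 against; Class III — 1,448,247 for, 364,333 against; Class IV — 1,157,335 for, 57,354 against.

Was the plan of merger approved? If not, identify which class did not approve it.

Not approved — the Class I shares did not give the required vote.

Class I: a majority of 2308830 is 1154416; 1,154,416 required, 1,154,267 in favor — not approved.
Class II: a majority of 14413798 is 7206900; 7,206,900 required, 7,210,571 in favor — approved.
Class III: 2/3 of 2172370 = 1448246.67, rounded up to 1448247; 1,448,247 required, 1,448,247 in favor — approved.
Class IV: 4/5 of 1446350 = 1157080; 1,157,080 required, 1,157,335 in favor — approved.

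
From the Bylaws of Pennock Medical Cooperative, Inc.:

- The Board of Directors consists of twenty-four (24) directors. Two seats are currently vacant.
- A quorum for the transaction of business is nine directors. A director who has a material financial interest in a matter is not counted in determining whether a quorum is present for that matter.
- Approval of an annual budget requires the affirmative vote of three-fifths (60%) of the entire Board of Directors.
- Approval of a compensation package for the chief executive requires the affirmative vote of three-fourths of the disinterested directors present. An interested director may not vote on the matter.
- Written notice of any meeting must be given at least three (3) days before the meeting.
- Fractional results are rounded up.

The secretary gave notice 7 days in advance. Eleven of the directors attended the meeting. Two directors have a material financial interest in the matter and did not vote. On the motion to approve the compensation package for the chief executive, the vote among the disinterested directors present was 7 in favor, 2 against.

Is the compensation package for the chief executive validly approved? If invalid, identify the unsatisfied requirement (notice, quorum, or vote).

Notice: 7 days given; 3 required (7 ≥ 3). Satisfied.
Quorum: 11 present, but the 2 interested directors do not count, leaving 9. Quorum is 9. Satisfied.
Vote: the compensation package for the chief executive requires three-fourths of the disinterested directors present (11 − 2 = 9). 3/4 of 9 = 6.75, rounded up to 7, so 7 affirmative votes are needed; 7 voted in favor. Satisfied.

Valid — all requirements satisfied.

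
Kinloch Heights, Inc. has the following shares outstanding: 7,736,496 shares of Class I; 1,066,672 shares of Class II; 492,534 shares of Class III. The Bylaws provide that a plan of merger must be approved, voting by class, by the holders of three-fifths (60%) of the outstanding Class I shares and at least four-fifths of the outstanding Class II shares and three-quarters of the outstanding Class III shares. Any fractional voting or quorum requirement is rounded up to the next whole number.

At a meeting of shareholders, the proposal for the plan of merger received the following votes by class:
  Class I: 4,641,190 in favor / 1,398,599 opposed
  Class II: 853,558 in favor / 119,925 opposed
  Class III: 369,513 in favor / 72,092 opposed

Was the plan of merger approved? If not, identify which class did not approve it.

Class I: 3/5 of 7736496 = 4641897.60, rounded up to 4641898; 4,641,898 required, 4,641,190 in favor — not approved.
Class II: 4/5 of 1066672 = 853337.60, rounded up to 853338; 853,338 required, 853,558 in favor — approved.
Class III: 3/4 of 492534 = 369400.50, rounded up to 369401; 369,401 required, 369,513 in favor — approved.

Not approved — the Class I shares did not give the required vote.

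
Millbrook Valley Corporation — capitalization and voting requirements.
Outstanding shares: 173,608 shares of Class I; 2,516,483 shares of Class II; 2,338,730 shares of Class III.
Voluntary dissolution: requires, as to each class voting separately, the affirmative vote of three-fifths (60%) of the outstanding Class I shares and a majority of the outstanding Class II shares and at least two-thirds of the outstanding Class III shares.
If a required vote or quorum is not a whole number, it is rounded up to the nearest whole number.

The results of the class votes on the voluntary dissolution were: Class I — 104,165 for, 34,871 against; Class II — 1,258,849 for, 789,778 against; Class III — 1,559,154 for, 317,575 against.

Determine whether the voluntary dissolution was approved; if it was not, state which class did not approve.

Class I: 3/5 of 173608 = 104164.80, rounded up to 104165; 104,165 required, 104,165 in favor — approved.
Class II: a majority of 2516483 is 1258242; 1,258,242 required, 1,258,849 in favor — approved.
Class III: 2/3 of 2338730 = 1559153.33, rounded up to 1559154; 1,559,154 required, 1,559,154 in favor — approved.

Approved — every class gave the required vote.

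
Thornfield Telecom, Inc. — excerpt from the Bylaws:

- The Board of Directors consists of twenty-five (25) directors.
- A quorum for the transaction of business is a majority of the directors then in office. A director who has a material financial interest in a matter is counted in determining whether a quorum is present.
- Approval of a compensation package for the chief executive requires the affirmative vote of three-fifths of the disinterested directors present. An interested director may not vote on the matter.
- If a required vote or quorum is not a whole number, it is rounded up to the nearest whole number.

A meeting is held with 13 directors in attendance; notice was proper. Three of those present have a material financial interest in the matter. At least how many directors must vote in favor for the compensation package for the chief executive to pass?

6

The compensation package for the chief executive requires three-fifths of the disinterested directors present (13 − 3 = 10).
3/5 of 10 = 6.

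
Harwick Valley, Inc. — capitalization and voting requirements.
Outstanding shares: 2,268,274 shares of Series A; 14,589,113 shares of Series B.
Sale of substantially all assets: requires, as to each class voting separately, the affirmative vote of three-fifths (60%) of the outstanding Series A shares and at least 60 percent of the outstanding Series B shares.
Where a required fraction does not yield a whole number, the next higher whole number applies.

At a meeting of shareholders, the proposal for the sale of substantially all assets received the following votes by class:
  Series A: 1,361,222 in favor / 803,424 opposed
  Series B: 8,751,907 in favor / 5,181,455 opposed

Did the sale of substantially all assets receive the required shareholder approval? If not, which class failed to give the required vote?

Not approved — the Series B shares did not give the required vote.

Series A: 3/5 of 2268274 = 1360964.40, rounded up to 1360965; 1,360,965 required, 1,361,222 in favor — approved.
Series B: 3/5 of 14589113 = 8753467.80, rounded up to 8753468; 8,753,468 required, 8,751,907 in favor — not approved.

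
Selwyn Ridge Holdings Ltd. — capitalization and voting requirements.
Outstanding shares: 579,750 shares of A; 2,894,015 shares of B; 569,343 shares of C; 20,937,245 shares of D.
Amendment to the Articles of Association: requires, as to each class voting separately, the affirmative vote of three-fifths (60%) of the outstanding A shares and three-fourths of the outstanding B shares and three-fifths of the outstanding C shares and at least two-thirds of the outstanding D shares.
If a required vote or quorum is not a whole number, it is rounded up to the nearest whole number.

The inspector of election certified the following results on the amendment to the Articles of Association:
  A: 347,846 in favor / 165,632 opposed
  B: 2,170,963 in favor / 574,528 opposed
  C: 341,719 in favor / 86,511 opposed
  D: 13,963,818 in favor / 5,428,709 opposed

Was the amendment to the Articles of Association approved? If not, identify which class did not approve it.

A: 3/5 of 579750 = 347850; 347,850 required, 347,846 in favor — not approved.
B: 3/4 of 2894015 = 2170511.25, rounded up to 2170512; 2,170,512 required, 2,170,963 in favor — approved.
C: 3/5 of 569343 = 341605.80, rounded up to 341606; 341,606 required, 341,719 in favor — approved.
D: 2/3 of 20937245 = 13958163.33, rounded up to 13958164; 13,958,164 required, 13,963,818 in favor — approved.

Not approved — the A shares did not give the required vote.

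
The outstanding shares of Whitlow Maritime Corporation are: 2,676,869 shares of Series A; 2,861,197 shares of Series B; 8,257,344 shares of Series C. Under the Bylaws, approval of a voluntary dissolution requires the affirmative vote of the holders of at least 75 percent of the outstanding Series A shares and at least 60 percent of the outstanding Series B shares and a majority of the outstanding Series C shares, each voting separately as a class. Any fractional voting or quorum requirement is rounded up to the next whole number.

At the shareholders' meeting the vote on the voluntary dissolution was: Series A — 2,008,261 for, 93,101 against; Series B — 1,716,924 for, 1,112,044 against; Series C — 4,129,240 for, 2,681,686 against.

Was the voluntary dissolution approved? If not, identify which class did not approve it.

Series A: 3/4 of 2676869 = 2007651.75, rounded up to 2007652; 2,007,652 required, 2,008,261 in favor — approved.
Series B: 3/5 of 2861197 = 1716718.20, rounded up to 1716719; 1,716,719 required, 1,716,924 in favor — approved.
Series C: a majority of 8257344 is 4128673; 4,128,673 required, 4,129,240 in favor — approved.

Approved — every class gave the required vote.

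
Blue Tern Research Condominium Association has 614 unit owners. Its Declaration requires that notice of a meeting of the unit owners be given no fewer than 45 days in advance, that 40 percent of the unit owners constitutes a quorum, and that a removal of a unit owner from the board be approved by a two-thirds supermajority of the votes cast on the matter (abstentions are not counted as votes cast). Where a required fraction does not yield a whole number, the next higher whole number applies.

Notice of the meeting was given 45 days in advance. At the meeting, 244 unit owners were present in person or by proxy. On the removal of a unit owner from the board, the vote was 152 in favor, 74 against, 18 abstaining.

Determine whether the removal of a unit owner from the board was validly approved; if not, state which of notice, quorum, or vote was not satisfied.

Invalid — quorum requirement not satisfied.

Notice: 45 days given; 45 required. Satisfied.
Quorum: 40% of 614 = 245.60, rounded up to 246; 244 present. Not satisfied.
Vote: requires two-thirds of the votes cast (244 − 18 abstaining = 226); 2/3 of 226 = 150.67, rounded up to 151, so 151 needed; 152 in favor. Satisfied.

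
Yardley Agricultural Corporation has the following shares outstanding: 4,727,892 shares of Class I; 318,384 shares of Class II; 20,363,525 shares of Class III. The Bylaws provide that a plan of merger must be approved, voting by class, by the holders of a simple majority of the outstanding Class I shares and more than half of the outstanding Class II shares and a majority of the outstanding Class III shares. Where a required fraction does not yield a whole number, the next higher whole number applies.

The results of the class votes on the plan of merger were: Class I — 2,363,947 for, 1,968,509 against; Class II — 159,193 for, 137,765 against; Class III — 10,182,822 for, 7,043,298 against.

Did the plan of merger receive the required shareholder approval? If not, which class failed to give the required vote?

Approved — every class gave the required vote.

Class I: a majority of 4727892 is 2363947; 2,363,947 required, 2,363,947 in favor — approved.
Class II: a majority of 318384 is 159193; 159,193 required, 159,193 in favor — approved.
Class III: a majority of 20363525 is 10181763; 10,181,763 required, 10,182,822 in favor — approved.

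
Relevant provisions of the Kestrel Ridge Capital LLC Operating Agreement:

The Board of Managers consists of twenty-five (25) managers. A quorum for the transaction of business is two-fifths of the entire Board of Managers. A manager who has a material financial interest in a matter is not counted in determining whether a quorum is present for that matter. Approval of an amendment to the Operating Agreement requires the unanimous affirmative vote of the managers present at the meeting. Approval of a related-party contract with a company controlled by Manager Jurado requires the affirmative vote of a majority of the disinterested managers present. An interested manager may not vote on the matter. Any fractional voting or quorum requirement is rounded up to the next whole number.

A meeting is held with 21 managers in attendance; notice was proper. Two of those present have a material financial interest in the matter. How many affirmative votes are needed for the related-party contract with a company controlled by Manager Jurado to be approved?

10

The related-party contract with a company controlled by Manager Jurado requires a majority of the disinterested managers present (21 − 2 = 19).
A majority of 19 is 10.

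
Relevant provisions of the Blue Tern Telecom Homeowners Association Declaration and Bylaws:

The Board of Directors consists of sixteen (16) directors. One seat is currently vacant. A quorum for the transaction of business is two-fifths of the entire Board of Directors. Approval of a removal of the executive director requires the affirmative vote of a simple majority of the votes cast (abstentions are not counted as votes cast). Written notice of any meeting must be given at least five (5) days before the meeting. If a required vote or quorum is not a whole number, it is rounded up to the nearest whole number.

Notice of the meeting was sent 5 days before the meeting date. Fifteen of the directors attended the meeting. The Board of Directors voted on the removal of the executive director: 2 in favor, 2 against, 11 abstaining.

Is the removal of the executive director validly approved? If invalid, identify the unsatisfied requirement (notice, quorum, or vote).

Invalid — vote requirement not satisfied.

Notice: 5 days given; 5 required (5 ≥ 5). Satisfied.
Quorum: 15 present; quorum is 7. Satisfied.
Vote: the removal of the executive director requires a majority of the votes cast (15 present − 11 abstaining = 4). A majority of 4 is 3, so 3 affirmative votes are needed; 2 voted in favor. Not satisfied.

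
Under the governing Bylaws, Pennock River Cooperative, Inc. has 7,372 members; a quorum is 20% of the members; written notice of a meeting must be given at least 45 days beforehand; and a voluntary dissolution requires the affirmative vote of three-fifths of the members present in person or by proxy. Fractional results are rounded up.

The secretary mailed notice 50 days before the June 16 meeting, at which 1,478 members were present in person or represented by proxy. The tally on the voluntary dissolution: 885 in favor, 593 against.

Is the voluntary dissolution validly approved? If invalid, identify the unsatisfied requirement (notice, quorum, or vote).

Invalid — vote requirement not satisfied.

Notice: 50 days given; 45 required. Satisfied.
Quorum: 20% of 7,372 = 1,474.40, rounded up to 1,475; 1,478 present. Satisfied.
Vote: requires three-fifths of those present (1,478); 3/5 of 1478 = 886.80, rounded up to 887, so 887 needed; 885 in favor. Not satisfied.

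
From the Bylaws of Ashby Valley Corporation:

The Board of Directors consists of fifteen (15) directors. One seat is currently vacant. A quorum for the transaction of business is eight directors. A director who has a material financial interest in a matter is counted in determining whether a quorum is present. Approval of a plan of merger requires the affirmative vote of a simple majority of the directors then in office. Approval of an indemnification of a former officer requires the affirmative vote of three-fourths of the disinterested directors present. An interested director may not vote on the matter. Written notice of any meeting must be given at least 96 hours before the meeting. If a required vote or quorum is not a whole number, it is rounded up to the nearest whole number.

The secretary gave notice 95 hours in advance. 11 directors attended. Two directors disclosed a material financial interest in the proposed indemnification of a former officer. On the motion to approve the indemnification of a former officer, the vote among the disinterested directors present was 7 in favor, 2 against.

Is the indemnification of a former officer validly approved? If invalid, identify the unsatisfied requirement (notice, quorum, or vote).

Invalid — notice requirement not satisfied.

Notice: 95 hours given; 96 required (95 < 96). Not satisfied.
Quorum: 11 present (interested directors count toward quorum); quorum is 8. Satisfied.
Vote: the indemnification of a former officer requires three-fourths of the disinterested directors present (11 − 2 = 9). 3/4 of 9 = 6.75, rounded up to 7, so 7 affirmative votes are needed; 7 voted in favor. Satisfied.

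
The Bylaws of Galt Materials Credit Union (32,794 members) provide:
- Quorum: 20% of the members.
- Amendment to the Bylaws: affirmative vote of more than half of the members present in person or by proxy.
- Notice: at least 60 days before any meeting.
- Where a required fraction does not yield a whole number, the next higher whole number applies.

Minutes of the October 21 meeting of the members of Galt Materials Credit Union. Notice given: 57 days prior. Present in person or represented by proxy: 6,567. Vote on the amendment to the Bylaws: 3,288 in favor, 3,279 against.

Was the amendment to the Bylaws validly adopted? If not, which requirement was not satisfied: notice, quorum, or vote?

Invalid — notice requirement not satisfied.

Notice: 57 days given; 60 required. Not satisfied.
Quorum: 20% of 32,794 = 6,558.80, rounded up to 6,559; 6,567 present. Satisfied.
Vote: requires a majority of those present (6,567); a majority of 6567 is 3284, so 3,284 needed; 3,288 in favor. Satisfied.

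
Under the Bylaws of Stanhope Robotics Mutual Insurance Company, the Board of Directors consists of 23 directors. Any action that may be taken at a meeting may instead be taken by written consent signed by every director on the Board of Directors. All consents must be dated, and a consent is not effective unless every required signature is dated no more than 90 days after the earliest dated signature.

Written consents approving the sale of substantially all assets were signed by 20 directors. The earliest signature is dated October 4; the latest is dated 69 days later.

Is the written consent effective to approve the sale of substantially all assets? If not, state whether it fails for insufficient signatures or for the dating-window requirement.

Not effective — insufficient signatures.

Signatures required: all of 23 — unanimous means all 23, so 23 needed; 20 signed. Insufficient.
Dating window: the latest signature is 69 days after the earliest; the limit is 90 days. Within the window.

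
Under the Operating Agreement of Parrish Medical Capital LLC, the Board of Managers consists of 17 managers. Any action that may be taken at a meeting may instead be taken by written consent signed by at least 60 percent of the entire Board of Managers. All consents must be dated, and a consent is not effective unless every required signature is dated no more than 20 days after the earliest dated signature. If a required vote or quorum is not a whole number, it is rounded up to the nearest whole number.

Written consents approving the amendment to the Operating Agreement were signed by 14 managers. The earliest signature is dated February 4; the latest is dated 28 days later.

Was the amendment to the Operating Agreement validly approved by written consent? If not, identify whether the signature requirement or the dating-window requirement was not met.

Signatures required: at least 60 percent of 17 — 3/5 of 17 = 10.20, rounded up to 11, so 11 needed; 14 signed. Sufficient.
Dating window: the latest signature is 28 days after the earliest; the limit is 20 days. Outside the window.

Not effective — dating-window requirement not satisfied.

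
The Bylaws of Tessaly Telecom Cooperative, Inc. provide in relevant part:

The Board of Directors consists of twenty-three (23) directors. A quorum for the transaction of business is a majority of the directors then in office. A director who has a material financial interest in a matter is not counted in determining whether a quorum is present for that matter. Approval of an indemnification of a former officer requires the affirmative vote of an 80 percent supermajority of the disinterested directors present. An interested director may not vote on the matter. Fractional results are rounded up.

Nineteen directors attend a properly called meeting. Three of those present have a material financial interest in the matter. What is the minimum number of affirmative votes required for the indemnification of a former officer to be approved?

13

The indemnification of a former officer requires four-fifths of the disinterested directors present (19 − 3 = 16).
4/5 of 16 = 12.80, rounded up to 13.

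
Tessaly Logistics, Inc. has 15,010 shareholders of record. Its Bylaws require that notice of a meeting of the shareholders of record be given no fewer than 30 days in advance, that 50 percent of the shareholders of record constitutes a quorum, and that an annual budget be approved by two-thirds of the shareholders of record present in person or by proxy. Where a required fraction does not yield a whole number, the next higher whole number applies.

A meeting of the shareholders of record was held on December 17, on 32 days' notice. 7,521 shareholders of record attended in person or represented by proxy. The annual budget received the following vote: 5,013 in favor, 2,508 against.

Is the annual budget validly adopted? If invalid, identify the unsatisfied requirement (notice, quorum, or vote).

Invalid — vote requirement not satisfied.

Notice: 32 days given; 30 required. Satisfied.
Quorum: 50% of 15,010 = 7,505; 7,521 present. Satisfied.
Vote: requires two-thirds of those present (7,521); 2/3 of 7521 = 5014, so 5,014 needed; 5,013 in favor. Not satisfied.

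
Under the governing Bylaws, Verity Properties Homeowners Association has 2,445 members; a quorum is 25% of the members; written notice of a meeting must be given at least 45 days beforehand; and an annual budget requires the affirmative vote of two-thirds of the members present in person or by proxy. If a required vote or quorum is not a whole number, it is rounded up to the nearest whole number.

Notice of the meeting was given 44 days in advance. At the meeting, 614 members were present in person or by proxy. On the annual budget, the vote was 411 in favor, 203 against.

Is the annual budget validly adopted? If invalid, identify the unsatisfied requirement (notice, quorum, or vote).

Notice: 44 days given; 45 required. Not satisfied.
Quorum: 25% of 2,445 = 611.25, rounded up to 612; 614 present. Satisfied.
Vote: requires two-thirds of those present (614); 2/3 of 614 = 409.33, rounded up to 410, so 410 needed; 411 in favor. Satisfied.

Invalid — notice requirement not satisfied.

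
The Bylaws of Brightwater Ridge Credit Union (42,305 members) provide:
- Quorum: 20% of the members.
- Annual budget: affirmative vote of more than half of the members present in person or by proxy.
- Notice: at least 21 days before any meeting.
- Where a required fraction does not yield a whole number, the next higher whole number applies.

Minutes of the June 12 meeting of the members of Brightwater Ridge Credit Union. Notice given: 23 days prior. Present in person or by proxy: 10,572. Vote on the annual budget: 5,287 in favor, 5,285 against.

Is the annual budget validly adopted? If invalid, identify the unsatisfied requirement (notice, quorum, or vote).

Valid — all requirements satisfied.

Notice: 23 days given; 21 required. Satisfied.
Quorum: 20% of 42,305 = 8,461; 10,572 present. Satisfied.
Vote: requires a majority of those present (10,572); a majority of 10572 is 5287, so 5,287 needed; 5,287 in favor. Satisfied.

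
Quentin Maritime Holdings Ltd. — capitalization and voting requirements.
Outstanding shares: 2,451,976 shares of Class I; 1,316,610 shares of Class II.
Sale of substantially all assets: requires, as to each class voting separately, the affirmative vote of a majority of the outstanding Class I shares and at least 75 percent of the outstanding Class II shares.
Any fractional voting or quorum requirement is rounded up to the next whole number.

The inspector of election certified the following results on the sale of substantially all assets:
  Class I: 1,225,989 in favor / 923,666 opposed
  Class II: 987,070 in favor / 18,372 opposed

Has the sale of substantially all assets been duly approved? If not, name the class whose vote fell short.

Class I: a majority of 2451976 is 1225989; 1,225,989 required, 1,225,989 in favor — approved.
Class II: 3/4 of 1316610 = 987457.50, rounded up to 987458; 987,458 required, 987,070 in favor — not approved.

Not approved — the Class II shares did not give the required vote.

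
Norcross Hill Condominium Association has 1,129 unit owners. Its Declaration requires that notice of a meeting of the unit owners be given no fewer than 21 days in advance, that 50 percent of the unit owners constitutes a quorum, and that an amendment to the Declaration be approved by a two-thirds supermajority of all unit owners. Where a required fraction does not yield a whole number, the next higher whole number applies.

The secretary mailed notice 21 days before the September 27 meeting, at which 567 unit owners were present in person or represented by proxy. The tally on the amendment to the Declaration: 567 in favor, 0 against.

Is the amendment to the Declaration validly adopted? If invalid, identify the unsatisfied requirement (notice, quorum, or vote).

Notice: 21 days given; 21 required. Satisfied.
Quorum: 50% of 1,129 = 564.50, rounded up to 565; 567 present. Satisfied.
Vote: requires two-thirds of all unit owners (1,129); 2/3 of 1129 = 752.67, rounded up to 753, so 753 needed; 567 in favor. Not satisfied.

Invalid — vote requirement not satisfied.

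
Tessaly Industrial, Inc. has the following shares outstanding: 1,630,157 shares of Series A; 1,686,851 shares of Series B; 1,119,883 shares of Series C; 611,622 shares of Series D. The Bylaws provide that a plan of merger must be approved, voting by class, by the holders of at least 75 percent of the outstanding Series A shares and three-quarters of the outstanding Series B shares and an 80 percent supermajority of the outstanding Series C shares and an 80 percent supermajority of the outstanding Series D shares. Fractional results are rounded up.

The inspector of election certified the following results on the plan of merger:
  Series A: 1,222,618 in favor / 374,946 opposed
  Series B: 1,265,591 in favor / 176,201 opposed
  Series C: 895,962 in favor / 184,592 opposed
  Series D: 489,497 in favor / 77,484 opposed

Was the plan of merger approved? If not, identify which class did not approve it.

Series A: 3/4 of 1630157 = 1222617.75, rounded up to 1222618; 1,222,618 required, 1,222,618 in favor — approved.
Series B: 3/4 of 1686851 = 1265138.25, rounded up to 1265139; 1,265,139 required, 1,265,591 in favor — approved.
Series C: 4/5 of 1119883 = 895906.40, rounded up to 895907; 895,907 required, 895,962 in favor — approved.
Series D: 4/5 of 611622 = 489297.60, rounded up to 489298; 489,298 required, 489,497 in favor — approved.

Approved — every class gave the required vote.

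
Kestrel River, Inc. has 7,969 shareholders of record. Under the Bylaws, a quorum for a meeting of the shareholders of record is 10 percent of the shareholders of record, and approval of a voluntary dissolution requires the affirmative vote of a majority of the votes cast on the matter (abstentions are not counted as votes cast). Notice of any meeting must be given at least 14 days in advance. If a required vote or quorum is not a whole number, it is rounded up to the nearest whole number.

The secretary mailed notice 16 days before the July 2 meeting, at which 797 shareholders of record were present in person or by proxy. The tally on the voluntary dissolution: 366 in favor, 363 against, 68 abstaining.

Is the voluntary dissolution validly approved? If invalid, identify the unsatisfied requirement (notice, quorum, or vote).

Notice: 16 days given; 14 required. Satisfied.
Quorum: 10% of 7,969 = 796.90, rounded up to 797; 797 present. Satisfied.
Vote: requires a majority of the votes cast (797 − 68 abstaining = 729); a majority of 729 is 365, so 365 needed; 366 in favor. Satisfied.

Valid — all requirements satisfied.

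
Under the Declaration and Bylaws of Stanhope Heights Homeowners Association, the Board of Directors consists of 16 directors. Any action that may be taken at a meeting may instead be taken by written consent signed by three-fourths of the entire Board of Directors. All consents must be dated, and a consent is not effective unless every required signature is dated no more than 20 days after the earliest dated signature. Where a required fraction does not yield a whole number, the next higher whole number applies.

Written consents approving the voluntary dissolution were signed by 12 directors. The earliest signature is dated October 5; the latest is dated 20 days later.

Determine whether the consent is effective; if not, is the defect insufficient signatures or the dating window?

Effective — both the signature and dating-window requirements are satisfied.

Signatures required: three-fourths of 16 — 3/4 of 16 = 12, so 12 needed; 12 signed. Sufficient.
Dating window: the latest signature is 20 days after the earliest; the limit is 20 days. Within the window.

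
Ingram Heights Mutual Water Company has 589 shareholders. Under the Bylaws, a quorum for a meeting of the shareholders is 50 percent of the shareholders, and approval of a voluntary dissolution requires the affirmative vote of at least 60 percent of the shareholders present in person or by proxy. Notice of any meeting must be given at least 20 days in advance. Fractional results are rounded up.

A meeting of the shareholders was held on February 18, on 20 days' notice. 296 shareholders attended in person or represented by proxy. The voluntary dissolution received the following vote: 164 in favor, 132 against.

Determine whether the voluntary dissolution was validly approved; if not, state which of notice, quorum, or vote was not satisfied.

Invalid — vote requirement not satisfied.

Notice: 20 days given; 20 required. Satisfied.
Quorum: 50% of 589 = 294.50, rounded up to 295; 296 present. Satisfied.
Vote: requires three-fifths of those present (296); 3/5 of 296 = 177.60, rounded up to 178, so 178 needed; 164 in favor. Not satisfied.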